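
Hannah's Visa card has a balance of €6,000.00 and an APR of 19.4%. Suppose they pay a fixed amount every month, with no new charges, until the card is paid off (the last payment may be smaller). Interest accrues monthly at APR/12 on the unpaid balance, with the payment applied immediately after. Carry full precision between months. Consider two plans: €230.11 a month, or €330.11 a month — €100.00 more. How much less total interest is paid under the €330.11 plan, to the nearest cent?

Monthly rate r = 19.4%/12 = 1.61667% = 0.0161667.
At €230.11/mo: n = ⌈−ln(1 − rB₀/P)/ln(1+r)⌉ = 35 payments (last €30.50); total interest = total paid − €6,000.00 = €1,854.24.
At €330.11/mo: 22 payments (last €229.67); total interest €1,161.98.
Interest saved = €1,854.24 − €1,161.98 = €692.26.

€692.26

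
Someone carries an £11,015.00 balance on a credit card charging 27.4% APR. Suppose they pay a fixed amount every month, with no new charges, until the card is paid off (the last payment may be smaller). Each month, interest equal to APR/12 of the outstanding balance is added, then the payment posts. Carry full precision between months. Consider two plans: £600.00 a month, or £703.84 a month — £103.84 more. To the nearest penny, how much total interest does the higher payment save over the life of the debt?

£653.89

Monthly rate r = 27.4%/12 = 2.28333% = 0.0228333.
At £600.00/mo: n = ⌈−ln(1 − rB₀/P)/ln(1+r)⌉ = 25 payments (last £39.76); total interest = total paid − £11,015.00 = £3,424.76.
At £703.84/mo: 20 payments (last £412.91); total interest £2,770.87.
Interest saved = £3,424.76 − £2,770.87 = £653.89.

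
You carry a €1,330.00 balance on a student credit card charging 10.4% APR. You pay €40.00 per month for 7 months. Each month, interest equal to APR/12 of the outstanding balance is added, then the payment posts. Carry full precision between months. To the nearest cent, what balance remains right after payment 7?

€1,125.43

Monthly rate r = 10.4%/12 = 0.866667% = 0.00866667.
Each month: B ← B·(1+r) − €40.00.
Month 1: interest €11.53; balance after payment €1,301.53.
Month 2: interest €11.28; balance after payment €1,272.81.
Month 3: interest €11.03; balance after payment €1,243.84.
Month 4: interest €10.78; balance after payment €1,214.62.
Month 5: interest €10.53; balance after payment €1,185.14.
Month 6: interest €10.27; balance after payment €1,155.42.
Month 7: interest €10.01; balance after payment €1,125.43.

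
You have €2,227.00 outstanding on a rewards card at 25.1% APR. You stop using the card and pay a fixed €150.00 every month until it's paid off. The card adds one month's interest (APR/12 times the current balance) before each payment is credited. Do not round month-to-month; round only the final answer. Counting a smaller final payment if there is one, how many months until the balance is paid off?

18 payments

Monthly rate r = 25.1%/12 = 2.09167% = 0.0209167.
Recurrence: B ← B·(1+r) − €150.00.
Month 1: interest €46.58; balance after payment €2,123.58.
Month 2: interest €44.42; balance after payment €2,018.00.
Closed form: n = −ln(1 − rB₀/P)/ln(1+r) = −ln(0.68946)/ln(1.02092) ≈ 17.963, so the balance reaches zero during payment 18.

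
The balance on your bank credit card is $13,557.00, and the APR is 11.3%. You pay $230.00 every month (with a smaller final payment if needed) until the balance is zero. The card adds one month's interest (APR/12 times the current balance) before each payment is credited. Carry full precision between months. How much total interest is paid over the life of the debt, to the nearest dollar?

$6,315

Monthly rate r = 11.3%/12 = 0.941667% = 0.00941667.
Payoff takes n = ⌈−ln(1 − rB₀/P)/ln(1+r)⌉ = ⌈86.400⌉ = 87 payments; the last is $92.32.
Total paid = 86·$230.00 + $92.32 = $19,872.32.
Total interest = total paid − principal = $19,872.32 − $13,557.00 = $6,315.32.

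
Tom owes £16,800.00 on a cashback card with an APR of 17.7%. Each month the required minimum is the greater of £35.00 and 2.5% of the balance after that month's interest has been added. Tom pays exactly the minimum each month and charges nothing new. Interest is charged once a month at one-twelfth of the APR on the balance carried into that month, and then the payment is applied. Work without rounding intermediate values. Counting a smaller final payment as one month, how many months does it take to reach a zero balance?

294 months

Monthly rate r = 17.7%/12 = 1.475% = 0.01475.
While 2.5% of the post-interest balance exceeds £35.00, each month B ← (B·(1+r))·(1 − 0.025), i.e. B shrinks by the factor (1+r)·0.975 = 0.98938.
This holds for months 1–235. Entering month 236 the balance is £1,367.01; 2.5% of the post-interest balance is now below £35.00, so the flat £35.00 minimum applies from here.
From month 236 a fixed £35.00 at rate r clears £1,367.01 in 59 more payments. Total: 235 + 59 = 294 months.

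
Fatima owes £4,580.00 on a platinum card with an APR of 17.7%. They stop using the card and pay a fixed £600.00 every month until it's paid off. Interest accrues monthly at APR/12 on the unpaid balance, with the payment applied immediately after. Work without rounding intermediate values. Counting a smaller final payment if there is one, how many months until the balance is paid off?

Monthly rate r = 17.7%/12 = 1.475% = 0.01475.
Recurrence: B ← B·(1+r) − £600.00.
Month 1: interest £67.55; balance after payment £4,047.56.
Month 2: interest £59.70; balance after payment £3,507.26.
Closed form: n = −ln(1 − rB₀/P)/ln(1+r) = −ln(0.88741)/ln(1.01475) ≈ 8.158, so the balance reaches zero during payment 9.

9 payments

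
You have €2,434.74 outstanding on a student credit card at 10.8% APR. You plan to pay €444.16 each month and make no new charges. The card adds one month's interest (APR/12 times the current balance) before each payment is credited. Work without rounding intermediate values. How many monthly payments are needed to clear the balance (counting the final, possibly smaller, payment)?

Monthly rate r = 10.8%/12 = 0.9% = 0.009.
Recurrence: B ← B·(1+r) − €444.16.
Month 1: interest €21.91; balance after payment €2,012.49.
Month 2: interest €18.11; balance after payment €1,586.45.
Month 3: interest €14.28; balance after payment €1,156.56.
Month 4: interest €10.41; balance after payment €722.81.
Month 5: interest €6.51; balance after payment €285.16.
Month 6: interest €2.57; balance after payment €0.00.

6 payments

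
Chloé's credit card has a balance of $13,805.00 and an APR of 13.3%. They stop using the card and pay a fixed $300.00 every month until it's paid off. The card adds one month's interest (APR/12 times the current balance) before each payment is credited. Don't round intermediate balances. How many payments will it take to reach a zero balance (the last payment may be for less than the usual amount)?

Monthly rate r = 13.3%/12 = 1.10833% = 0.0110833.
Recurrence: B ← B·(1+r) − $300.00.
Month 1: interest $153.01; balance after payment $13,658.01.
Month 2: interest $151.38; balance after payment $13,509.38.
Closed form: n = −ln(1 − rB₀/P)/ln(1+r) = −ln(0.48998)/ln(1.01108) ≈ 64.722, so the balance reaches zero during payment 65.

65 months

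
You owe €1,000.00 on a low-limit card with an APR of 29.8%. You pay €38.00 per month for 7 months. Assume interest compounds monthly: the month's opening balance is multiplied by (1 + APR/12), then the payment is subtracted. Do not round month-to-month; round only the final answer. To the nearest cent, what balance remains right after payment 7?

€900.68

Monthly rate r = 29.8%/12 = 2.48333% = 0.0248333.
Each month: B ← B·(1+r) − €38.00.
Month 1: interest €24.83; balance after payment €986.83.
Month 2: interest €24.51; balance after payment €973.34.
Month 3: interest €24.17; balance after payment €959.51.
Month 4: interest €23.83; balance after payment €945.34.
Month 5: interest €23.48; balance after payment €930.81.
Month 6: interest €23.12; balance after payment €915.93.
Month 7: interest €22.75; balance after payment €900.68.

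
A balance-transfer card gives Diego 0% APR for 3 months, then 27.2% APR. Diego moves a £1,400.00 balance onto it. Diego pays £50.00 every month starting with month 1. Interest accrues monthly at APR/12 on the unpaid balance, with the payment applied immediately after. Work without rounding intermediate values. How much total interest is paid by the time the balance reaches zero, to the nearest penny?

Promo months 1–3 at r₀ = 0%/12 = 0; months 4+ at r₁ = 27.2%/12 = 0.0226667.
After month 3 (no interest yet): B = £1,400.00 − 3·£50.00 = £1,250.00.
Then at r₁ with £50.00/mo: n₂ = −ln(1 − r₁·B/P)/ln(1+r₁) ≈ 37.31 → 38 more payments.
Total paid = 40·£50.00 + £15.61 = £2,015.61; interest = £2,015.61 − £1,400.00 = £615.61.

£615.61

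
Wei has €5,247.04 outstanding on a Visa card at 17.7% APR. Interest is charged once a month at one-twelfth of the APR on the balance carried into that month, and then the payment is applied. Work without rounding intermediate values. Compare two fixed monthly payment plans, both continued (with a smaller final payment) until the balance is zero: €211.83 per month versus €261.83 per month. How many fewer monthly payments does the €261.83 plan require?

8 fewer payments

Monthly rate r = 17.7%/12 = 1.475% = 0.01475.
At €211.83/mo: n = ⌈−ln(1 − rB₀/P)/ln(1+r)⌉ = 32 payments (last €11.42); total interest = total paid − €5,247.04 = €1,331.11.
At €261.83/mo: 24 payments (last €243.67); total interest €1,018.72.
Payments saved = 32 − 24 = 8.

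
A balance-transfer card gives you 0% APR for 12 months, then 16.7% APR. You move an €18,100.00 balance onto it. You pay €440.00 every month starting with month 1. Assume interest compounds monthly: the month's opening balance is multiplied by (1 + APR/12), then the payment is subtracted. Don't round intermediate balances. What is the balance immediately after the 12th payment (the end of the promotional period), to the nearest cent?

Promo months 1–12 at r₀ = 0%/12 = 0; months 13+ at r₁ = 16.7%/12 = 0.0139167.
After month 12 (no interest yet): B = €18,100.00 − 12·€440.00 = €12,820.00.

€12,820.00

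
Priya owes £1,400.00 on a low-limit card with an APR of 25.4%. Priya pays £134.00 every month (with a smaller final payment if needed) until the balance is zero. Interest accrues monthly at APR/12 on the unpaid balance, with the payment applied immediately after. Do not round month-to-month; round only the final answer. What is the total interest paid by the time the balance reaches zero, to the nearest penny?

Monthly rate r = 25.4%/12 = 2.11667% = 0.0211667.
Payoff takes n = ⌈−ln(1 − rB₀/P)/ln(1+r)⌉ = ⌈11.932⌉ = 12 payments; the last is £125.01.
Total paid = 11·£134.00 + £125.01 = £1,599.01.
Total interest = total paid − principal = £1,599.01 − £1,400.00 = £199.01.

£199.01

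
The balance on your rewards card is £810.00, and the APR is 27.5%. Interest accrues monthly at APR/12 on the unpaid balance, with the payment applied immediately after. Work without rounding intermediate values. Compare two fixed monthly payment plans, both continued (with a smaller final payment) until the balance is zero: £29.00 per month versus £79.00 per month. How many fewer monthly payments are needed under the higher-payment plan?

Monthly rate r = 27.5%/12 = 2.29167% = 0.0229167.
At £29.00/mo: n = ⌈−ln(1 − rB₀/P)/ln(1+r)⌉ = 46 payments (last £2.95); total interest = total paid − £810.00 = £497.95.
At £79.00/mo: 12 payments (last £64.98); total interest £123.98.
Payments saved = 46 − 12 = 34.

34 fewer payments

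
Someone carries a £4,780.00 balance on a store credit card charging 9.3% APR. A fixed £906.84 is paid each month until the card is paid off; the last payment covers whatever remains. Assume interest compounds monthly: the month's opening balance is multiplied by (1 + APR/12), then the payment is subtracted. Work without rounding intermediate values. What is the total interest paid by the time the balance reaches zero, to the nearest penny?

£120.11

Monthly rate r = 9.3%/12 = 0.775% = 0.00775.
Payoff takes n = ⌈−ln(1 − rB₀/P)/ln(1+r)⌉ = ⌈5.403⌉ = 6 payments; the last is £365.91.
Total paid = 5·£906.84 + £365.91 = £4,900.11.
Total interest = total paid − principal = £4,900.11 − £4,780.00 = £120.11.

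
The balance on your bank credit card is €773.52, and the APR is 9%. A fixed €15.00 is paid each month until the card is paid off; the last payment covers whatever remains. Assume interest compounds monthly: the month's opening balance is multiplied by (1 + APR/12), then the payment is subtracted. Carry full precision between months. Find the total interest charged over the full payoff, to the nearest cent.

€208.15

Monthly rate r = 9%/12 = 0.75% = 0.0075.
Payoff takes n = ⌈−ln(1 − rB₀/P)/ln(1+r)⌉ = ⌈65.444⌉ = 66 payments; the last is €6.67.
Total paid = 65·€15.00 + €6.67 = €981.67.
Total interest = total paid − principal = €981.67 − €773.52 = €208.15.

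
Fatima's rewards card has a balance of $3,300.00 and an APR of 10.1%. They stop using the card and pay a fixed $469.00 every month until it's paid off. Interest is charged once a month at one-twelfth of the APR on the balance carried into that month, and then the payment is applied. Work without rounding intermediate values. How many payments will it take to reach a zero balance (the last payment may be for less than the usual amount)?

Monthly rate r = 10.1%/12 = 0.841667% = 0.00841667.
Recurrence: B ← B·(1+r) − $469.00.
Month 1: interest $27.77; balance after payment $2,858.78.
Month 2: interest $24.06; balance after payment $2,413.84.
Closed form: n = −ln(1 − rB₀/P)/ln(1+r) = −ln(0.94078)/ln(1.00842) ≈ 7.284, so the balance reaches zero during payment 8.

8 months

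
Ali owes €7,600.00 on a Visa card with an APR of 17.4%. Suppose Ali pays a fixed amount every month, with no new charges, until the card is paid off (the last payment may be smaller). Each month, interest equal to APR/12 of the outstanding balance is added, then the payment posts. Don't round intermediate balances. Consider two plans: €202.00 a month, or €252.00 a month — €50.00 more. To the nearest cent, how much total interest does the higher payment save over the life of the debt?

€1,000.82

Monthly rate r = 17.4%/12 = 1.45% = 0.0145.
At €202.00/mo: n = ⌈−ln(1 − rB₀/P)/ln(1+r)⌉ = 55 payments (last €158.50); total interest = total paid − €7,600.00 = €3,466.50.
At €252.00/mo: 40 payments (last €237.68); total interest €2,465.68.
Interest saved = €3,466.50 − €2,465.68 = €1,000.82.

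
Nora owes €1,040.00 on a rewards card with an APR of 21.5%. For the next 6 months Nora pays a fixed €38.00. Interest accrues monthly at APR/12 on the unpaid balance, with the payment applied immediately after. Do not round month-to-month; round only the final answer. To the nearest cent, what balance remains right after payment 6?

Monthly rate r = 21.5%/12 = 1.79167% = 0.0179167.
Each month: B ← B·(1+r) − €38.00.
Month 1: interest €18.63; balance after payment €1,020.63.
Month 2: interest €18.29; balance after payment €1,000.92.
Month 3: interest €17.93; balance after payment €980.85.
Month 4: interest €17.57; balance after payment €960.43.
Month 5: interest €17.21; balance after payment €939.63.
Month 6: interest €16.84; balance after payment €918.47.

€918.47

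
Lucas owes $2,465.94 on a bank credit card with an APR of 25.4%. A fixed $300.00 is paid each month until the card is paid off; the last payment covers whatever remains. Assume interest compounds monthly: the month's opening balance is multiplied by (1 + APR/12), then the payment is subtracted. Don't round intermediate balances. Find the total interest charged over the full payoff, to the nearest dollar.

$272

Monthly rate r = 25.4%/12 = 2.11667% = 0.0211667.
Payoff takes n = ⌈−ln(1 − rB₀/P)/ln(1+r)⌉ = ⌈9.126⌉ = 10 payments; the last is $38.03.
Total paid = 9·$300.00 + $38.03 = $2,738.03.
Total interest = total paid − principal = $2,738.03 − $2,465.94 = $272.09.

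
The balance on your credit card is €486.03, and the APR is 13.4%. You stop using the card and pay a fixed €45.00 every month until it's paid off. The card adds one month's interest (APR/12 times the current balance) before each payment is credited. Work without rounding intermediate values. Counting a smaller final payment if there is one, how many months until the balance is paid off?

12 months

Monthly rate r = 13.4%/12 = 1.11667% = 0.0111667.
Recurrence: B ← B·(1+r) − €45.00.
Month 1: interest €5.43; balance after payment €446.46.
Month 2: interest €4.99; balance after payment €406.44.
Closed form: n = −ln(1 − rB₀/P)/ln(1+r) = −ln(0.87939)/ln(1.01117) ≈ 11.574, so the balance reaches zero during payment 12.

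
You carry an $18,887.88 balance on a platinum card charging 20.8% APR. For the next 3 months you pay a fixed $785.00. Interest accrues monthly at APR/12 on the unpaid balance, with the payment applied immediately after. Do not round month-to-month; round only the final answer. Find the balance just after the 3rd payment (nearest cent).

$17,491.12

Monthly rate r = 20.8%/12 = 1.73333% = 0.0173333.
Each month: B ← B·(1+r) − $785.00.
Month 1: interest $327.39; balance after payment $18,430.27.
Month 2: interest $319.46; balance after payment $17,964.73.
Month 3: interest $311.39; balance after payment $17,491.12.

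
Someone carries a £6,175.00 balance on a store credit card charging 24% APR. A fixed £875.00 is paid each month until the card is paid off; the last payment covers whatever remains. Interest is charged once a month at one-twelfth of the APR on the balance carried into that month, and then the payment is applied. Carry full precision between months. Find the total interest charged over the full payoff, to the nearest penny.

Monthly rate r = 24%/12 = 2% = 0.02.
Payoff takes n = ⌈−ln(1 − rB₀/P)/ln(1+r)⌉ = ⌈7.683⌉ = 8 payments; the last is £599.90.
Total paid = 7·£875.00 + £599.90 = £6,724.90.
Total interest = total paid − principal = £6,724.90 − £6,175.00 = £549.90.

£549.90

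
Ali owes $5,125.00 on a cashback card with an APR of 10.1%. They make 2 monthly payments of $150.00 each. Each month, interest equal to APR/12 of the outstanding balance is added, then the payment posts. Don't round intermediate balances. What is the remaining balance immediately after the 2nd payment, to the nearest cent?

$4,910.37

Monthly rate r = 10.1%/12 = 0.841667% = 0.00841667.
Each month: B ← B·(1+r) − $150.00.
Month 1: interest $43.14; balance after payment $5,018.14.
Month 2: interest $42.24; balance after payment $4,910.37.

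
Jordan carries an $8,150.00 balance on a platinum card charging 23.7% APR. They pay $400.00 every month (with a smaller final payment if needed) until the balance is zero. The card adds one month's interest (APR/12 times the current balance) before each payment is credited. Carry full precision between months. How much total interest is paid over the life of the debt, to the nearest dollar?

$2,381

Monthly rate r = 23.7%/12 = 1.975% = 0.01975.
Payoff takes n = ⌈−ln(1 − rB₀/P)/ln(1+r)⌉ = ⌈26.325⌉ = 27 payments; the last is $130.71.
Total paid = 26·$400.00 + $130.71 = $10,530.71.
Total interest = total paid − principal = $10,530.71 − $8,150.00 = $2,380.71.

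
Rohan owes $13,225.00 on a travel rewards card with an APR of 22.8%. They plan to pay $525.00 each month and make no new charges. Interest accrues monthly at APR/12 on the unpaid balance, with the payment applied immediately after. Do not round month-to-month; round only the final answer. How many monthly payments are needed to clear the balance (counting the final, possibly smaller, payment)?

Monthly rate r = 22.8%/12 = 1.9% = 0.019.
Recurrence: B ← B·(1+r) − $525.00.
Month 1: interest $251.28; balance after payment $12,951.27.
Month 2: interest $246.07; balance after payment $12,672.35.
Closed form: n = −ln(1 − rB₀/P)/ln(1+r) = −ln(0.52138)/ln(1.019) ≈ 34.602, so the balance reaches zero during payment 35.

35 payments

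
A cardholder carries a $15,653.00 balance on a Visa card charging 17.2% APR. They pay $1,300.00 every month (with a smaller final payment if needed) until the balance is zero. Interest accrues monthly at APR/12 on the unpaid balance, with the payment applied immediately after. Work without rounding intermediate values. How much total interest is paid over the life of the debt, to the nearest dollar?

Monthly rate r = 17.2%/12 = 1.43333% = 0.0143333.
Payoff takes n = ⌈−ln(1 − rB₀/P)/ln(1+r)⌉ = ⌈13.312⌉ = 14 payments; the last is $407.34.
Total paid = 13·$1,300.00 + $407.34 = $17,307.34.
Total interest = total paid − principal = $17,307.34 − $15,653.00 = $1,654.34.

$1,654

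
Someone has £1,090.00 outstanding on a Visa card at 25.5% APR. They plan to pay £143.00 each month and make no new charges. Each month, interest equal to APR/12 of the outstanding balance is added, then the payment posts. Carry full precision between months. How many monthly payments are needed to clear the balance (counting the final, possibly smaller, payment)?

9 payments

Monthly rate r = 25.5%/12 = 2.125% = 0.02125.
Recurrence: B ← B·(1+r) − £143.00.
Month 1: interest £23.16; balance after payment £970.16.
Month 2: interest £20.62; balance after payment £847.78.
Closed form: n = −ln(1 − rB₀/P)/ln(1+r) = −ln(0.83802)/ln(1.02125) ≈ 8.404, so the balance reaches zero during payment 9.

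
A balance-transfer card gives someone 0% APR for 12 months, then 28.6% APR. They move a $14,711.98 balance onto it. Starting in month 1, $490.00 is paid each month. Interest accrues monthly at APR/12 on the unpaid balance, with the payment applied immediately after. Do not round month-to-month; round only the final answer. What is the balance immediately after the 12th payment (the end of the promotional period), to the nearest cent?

Promo months 1–12 at r₀ = 0%/12 = 0; months 13+ at r₁ = 28.6%/12 = 0.0238333.
After month 12 (no interest yet): B = $14,711.98 − 12·$490.00 = $8,831.98.

$8,831.98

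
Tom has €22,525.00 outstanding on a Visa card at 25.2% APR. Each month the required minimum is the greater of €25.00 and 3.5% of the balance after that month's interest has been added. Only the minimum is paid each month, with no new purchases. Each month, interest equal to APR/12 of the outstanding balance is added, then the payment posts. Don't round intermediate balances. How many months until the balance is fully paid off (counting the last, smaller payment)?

Monthly rate r = 25.2%/12 = 2.1% = 0.021.
While 3.5% of the post-interest balance exceeds €25.00, each month B ← (B·(1+r))·(1 − 0.035), i.e. B shrinks by the factor (1+r)·0.965 = 0.98526.
This holds for months 1–234. Entering month 235 the balance is €698.36; 3.5% of the post-interest balance is now below €25.00, so the flat €25.00 minimum applies from here.
From month 235 a fixed €25.00 at rate r clears €698.36 in 43 more payments. Total: 234 + 43 = 277 months.

277 months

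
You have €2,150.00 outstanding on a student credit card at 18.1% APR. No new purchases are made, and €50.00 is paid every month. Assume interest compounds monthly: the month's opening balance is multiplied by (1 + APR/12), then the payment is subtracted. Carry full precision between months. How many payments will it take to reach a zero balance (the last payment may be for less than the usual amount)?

Monthly rate r = 18.1%/12 = 1.50833% = 0.0150833.
Recurrence: B ← B·(1+r) − €50.00.
Month 1: interest €32.43; balance after payment €2,132.43.
Month 2: interest €32.16; balance after payment €2,114.59.
Closed form: n = −ln(1 − rB₀/P)/ln(1+r) = −ln(0.35142)/ln(1.01508) ≈ 69.855, so the balance reaches zero during payment 70.

70 months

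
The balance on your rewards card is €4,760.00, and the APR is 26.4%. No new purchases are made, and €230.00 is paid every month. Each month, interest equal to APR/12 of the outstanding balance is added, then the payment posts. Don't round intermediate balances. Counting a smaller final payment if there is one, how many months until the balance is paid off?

28 months

Monthly rate r = 26.4%/12 = 2.2% = 0.022.
Recurrence: B ← B·(1+r) − €230.00.
Month 1: interest €104.72; balance after payment €4,634.72.
Month 2: interest €101.96; balance after payment €4,506.68.
Closed form: n = −ln(1 − rB₀/P)/ln(1+r) = −ln(0.5447)/ln(1.022) ≈ 27.918, so the balance reaches zero during payment 28.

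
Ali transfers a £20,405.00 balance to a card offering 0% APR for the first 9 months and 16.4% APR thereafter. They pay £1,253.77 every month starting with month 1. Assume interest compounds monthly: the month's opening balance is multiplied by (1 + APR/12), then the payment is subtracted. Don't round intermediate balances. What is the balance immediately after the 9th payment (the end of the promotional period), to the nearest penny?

Promo months 1–9 at r₀ = 0%/12 = 0; months 10+ at r₁ = 16.4%/12 = 0.0136667.
After month 9 (no interest yet): B = £20,405.00 − 9·£1,253.77 = £9,121.07.

£9,121.07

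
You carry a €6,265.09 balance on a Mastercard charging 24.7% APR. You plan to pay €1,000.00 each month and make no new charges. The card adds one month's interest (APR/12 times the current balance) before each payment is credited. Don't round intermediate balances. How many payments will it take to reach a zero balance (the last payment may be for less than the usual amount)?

Monthly rate r = 24.7%/12 = 2.05833% = 0.0205833.
Recurrence: B ← B·(1+r) − €1,000.00.
Month 1: interest €128.96; balance after payment €5,394.05.
Month 2: interest €111.03; balance after payment €4,505.07.
Closed form: n = −ln(1 − rB₀/P)/ln(1+r) = −ln(0.87104)/ln(1.02058) ≈ 6.776, so the balance reaches zero during payment 7.

7 payments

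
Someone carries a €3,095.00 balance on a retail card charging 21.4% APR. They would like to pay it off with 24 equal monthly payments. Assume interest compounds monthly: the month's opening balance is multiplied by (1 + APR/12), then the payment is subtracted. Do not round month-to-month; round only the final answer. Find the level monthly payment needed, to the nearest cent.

Monthly rate r = 21.4%/12 = 1.78333% = 0.0178333.
Level-payment amortization: P = B₀·r / (1 − (1+r)^(−n)) = 3095.00·0.0178333 / (1 − 1.01783^(−24)).
Denominator 1 − (1+r)^(−24) = 0.345725598.
P = 55.1942 / 0.345725598 ≈ 159.65.

€159.65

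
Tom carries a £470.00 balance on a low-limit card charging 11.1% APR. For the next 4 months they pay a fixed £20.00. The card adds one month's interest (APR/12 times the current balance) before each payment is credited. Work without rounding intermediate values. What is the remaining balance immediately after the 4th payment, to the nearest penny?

£406.52

Monthly rate r = 11.1%/12 = 0.925% = 0.00925.
Each month: B ← B·(1+r) − £20.00.
Month 1: interest £4.35; balance after payment £454.35.
Month 2: interest £4.20; balance after payment £438.55.
Month 3: interest £4.06; balance after payment £422.61.
Month 4: interest £3.91; balance after payment £406.52.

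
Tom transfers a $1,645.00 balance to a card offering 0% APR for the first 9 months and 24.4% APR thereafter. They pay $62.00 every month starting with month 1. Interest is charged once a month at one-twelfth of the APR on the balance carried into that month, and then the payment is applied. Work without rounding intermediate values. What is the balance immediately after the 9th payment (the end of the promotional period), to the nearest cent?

$1,087.00

Promo months 1–9 at r₀ = 0%/12 = 0; months 10+ at r₁ = 24.4%/12 = 0.0203333.
After month 9 (no interest yet): B = $1,645.00 − 9·$62.00 = $1,087.00.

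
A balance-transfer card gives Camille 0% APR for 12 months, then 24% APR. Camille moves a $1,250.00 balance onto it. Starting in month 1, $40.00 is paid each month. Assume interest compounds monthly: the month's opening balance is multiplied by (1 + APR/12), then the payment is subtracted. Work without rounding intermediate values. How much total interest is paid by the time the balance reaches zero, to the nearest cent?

Promo months 1–12 at r₀ = 0%/12 = 0; months 13+ at r₁ = 24%/12 = 0.02.
After month 12 (no interest yet): B = $1,250.00 − 12·$40.00 = $770.00.
Then at r₁ with $40.00/mo: n₂ = −ln(1 − r₁·B/P)/ln(1+r₁) ≈ 24.55 → 25 more payments.
Total paid = 36·$40.00 + $22.05 = $1,462.05; interest = $1,462.05 − $1,250.00 = $212.05.

$212.05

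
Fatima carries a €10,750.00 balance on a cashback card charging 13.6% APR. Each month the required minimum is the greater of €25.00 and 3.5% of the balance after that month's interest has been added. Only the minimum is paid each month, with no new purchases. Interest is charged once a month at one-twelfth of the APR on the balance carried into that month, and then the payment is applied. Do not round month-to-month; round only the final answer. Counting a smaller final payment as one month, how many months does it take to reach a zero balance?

147 months

Monthly rate r = 13.6%/12 = 1.13333% = 0.0113333.
While 3.5% of the post-interest balance exceeds €25.00, each month B ← (B·(1+r))·(1 − 0.035), i.e. B shrinks by the factor (1+r)·0.965 = 0.97594.
This holds for months 1–112. Entering month 113 the balance is €702.48; 3.5% of the post-interest balance is now below €25.00, so the flat €25.00 minimum applies from here.
From month 113 a fixed €25.00 at rate r clears €702.48 in 35 more payments. Total: 112 + 35 = 147 months.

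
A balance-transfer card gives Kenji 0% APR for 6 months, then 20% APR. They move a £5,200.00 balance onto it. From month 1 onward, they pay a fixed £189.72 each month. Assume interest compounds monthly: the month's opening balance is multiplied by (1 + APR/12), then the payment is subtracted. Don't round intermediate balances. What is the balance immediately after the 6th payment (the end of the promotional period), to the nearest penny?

Promo months 1–6 at r₀ = 0%/12 = 0; months 7+ at r₁ = 20%/12 = 0.0166667.
After month 6 (no interest yet): B = £5,200.00 − 6·£189.72 = £4,061.68.

£4,061.68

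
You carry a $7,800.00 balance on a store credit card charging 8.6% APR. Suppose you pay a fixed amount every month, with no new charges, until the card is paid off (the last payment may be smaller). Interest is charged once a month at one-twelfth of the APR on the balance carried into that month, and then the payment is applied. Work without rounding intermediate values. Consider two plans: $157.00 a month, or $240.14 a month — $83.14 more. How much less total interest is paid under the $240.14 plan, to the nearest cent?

$765.80

Monthly rate r = 8.6%/12 = 0.716667% = 0.00716667.
At $157.00/mo: n = ⌈−ln(1 − rB₀/P)/ln(1+r)⌉ = 62 payments (last $99.68); total interest = total paid − $7,800.00 = $1,876.68.
At $240.14/mo: 38 payments (last $25.70); total interest $1,110.88.
Interest saved = $1,876.68 − $1,110.88 = $765.80.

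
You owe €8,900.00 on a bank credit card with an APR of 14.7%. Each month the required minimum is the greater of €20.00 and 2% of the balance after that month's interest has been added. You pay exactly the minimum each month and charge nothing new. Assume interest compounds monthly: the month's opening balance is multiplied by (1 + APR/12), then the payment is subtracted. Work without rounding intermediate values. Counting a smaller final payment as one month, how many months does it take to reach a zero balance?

Monthly rate r = 14.7%/12 = 1.225% = 0.01225.
While 2% of the post-interest balance exceeds €20.00, each month B ← (B·(1+r))·(1 − 0.02), i.e. B shrinks by the factor (1+r)·0.98 = 0.99201.
This holds for months 1–274. Entering month 275 the balance is €986.71; 2% of the post-interest balance is now below €20.00, so the flat €20.00 minimum applies from here.
From month 275 a fixed €20.00 at rate r clears €986.71 in 77 more payments. Total: 274 + 77 = 351 months.

351 months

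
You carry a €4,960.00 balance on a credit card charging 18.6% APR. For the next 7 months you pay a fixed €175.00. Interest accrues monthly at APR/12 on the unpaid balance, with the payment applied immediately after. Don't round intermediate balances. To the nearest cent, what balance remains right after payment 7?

Monthly rate r = 18.6%/12 = 1.55% = 0.0155.
Each month: B ← B·(1+r) − €175.00.
Month 1: interest €76.88; balance after payment €4,861.88.
Month 2: interest €75.36; balance after payment €4,762.24.
Month 3: interest €73.81; balance after payment €4,661.05.
Month 4: interest €72.25; balance after payment €4,558.30.
Month 5: interest €70.65; balance after payment €4,453.95.
Month 6: interest €69.04; balance after payment €4,347.99.
Month 7: interest €67.39; balance after payment €4,240.38.

€4,240.38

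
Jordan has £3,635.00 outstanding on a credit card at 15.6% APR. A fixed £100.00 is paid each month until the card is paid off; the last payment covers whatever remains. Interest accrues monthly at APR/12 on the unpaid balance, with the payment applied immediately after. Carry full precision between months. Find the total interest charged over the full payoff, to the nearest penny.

Monthly rate r = 15.6%/12 = 1.3% = 0.013.
Payoff takes n = ⌈−ln(1 − rB₀/P)/ln(1+r)⌉ = ⌈49.527⌉ = 50 payments; the last is £52.86.
Total paid = 49·£100.00 + £52.86 = £4,952.86.
Total interest = total paid − principal = £4,952.86 − £3,635.00 = £1,317.86.

£1,317.86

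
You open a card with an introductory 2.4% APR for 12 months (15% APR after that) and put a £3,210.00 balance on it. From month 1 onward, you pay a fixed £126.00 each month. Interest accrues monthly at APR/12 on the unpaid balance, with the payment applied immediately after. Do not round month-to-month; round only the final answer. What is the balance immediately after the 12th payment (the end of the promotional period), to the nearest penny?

£1,759.15

Promo months 1–12 at r₀ = 2.4%/12 = 0.002; months 13+ at r₁ = 15%/12 = 0.0125.
After month 12: iterate B ← B·(1+r₀) − £126.00 for 12 months → £1,759.15.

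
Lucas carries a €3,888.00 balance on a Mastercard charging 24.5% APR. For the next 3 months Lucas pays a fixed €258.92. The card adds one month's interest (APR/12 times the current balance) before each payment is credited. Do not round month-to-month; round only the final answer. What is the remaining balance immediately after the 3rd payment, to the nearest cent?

Monthly rate r = 24.5%/12 = 2.04167% = 0.0204167.
Each month: B ← B·(1+r) − €258.92.
Month 1: interest €79.38; balance after payment €3,708.46.
Month 2: interest €75.71; balance after payment €3,525.25.
Month 3: interest €71.97; balance after payment €3,338.31.

€3,338.31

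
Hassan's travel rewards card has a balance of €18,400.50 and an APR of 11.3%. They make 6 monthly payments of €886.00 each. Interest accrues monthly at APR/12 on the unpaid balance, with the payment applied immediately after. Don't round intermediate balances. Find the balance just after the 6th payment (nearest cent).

€14,022.18

Monthly rate r = 11.3%/12 = 0.941667% = 0.00941667.
Each month: B ← B·(1+r) − €886.00.
Month 1: interest €173.27; balance after payment €17,687.77.
Month 2: interest €166.56; balance after payment €16,968.33.
Month 3: interest €159.79; balance after payment €16,242.12.
Month 4: interest €152.95; balance after payment €15,509.06.
Month 5: interest €146.04; balance after payment €14,769.11.
Month 6: interest €139.08; balance after payment €14,022.18.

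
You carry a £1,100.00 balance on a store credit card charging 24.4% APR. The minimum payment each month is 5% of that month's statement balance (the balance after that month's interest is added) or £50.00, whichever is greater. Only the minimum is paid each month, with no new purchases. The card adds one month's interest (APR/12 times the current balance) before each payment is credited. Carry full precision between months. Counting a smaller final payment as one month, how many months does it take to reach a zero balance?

Monthly rate r = 24.4%/12 = 2.03333% = 0.0203333.
While 5% of the post-interest balance exceeds £50.00, each month B ← (B·(1+r))·(1 − 0.05), i.e. B shrinks by the factor (1+r)·0.95 = 0.96932.
This holds for months 1–4. Entering month 5 the balance is £971.08; 5% of the post-interest balance is now below £50.00, so the flat £50.00 minimum applies from here.
From month 5 a fixed £50.00 at rate r clears £971.08 in 25 more payments. Total: 4 + 25 = 29 months.

29 months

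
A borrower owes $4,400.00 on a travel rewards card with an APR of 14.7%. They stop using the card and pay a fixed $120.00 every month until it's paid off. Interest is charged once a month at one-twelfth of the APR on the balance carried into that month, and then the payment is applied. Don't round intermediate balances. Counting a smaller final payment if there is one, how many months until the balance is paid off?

Monthly rate r = 14.7%/12 = 1.225% = 0.01225.
Recurrence: B ← B·(1+r) − $120.00.
Month 1: interest $53.90; balance after payment $4,333.90.
Month 2: interest $53.09; balance after payment $4,266.99.
Closed form: n = −ln(1 − rB₀/P)/ln(1+r) = −ln(0.55083)/ln(1.01225) ≈ 48.977, so the balance reaches zero during payment 49.

49 payments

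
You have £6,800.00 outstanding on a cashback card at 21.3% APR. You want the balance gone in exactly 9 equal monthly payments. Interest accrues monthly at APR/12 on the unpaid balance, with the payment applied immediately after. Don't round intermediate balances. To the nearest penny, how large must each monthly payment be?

£824.18

Monthly rate r = 21.3%/12 = 1.775% = 0.01775.
Level-payment amortization: P = B₀·r / (1 − (1+r)^(−n)) = 6800.00·0.01775 / (1 − 1.01775^(−9)).
Denominator 1 − (1+r)^(−9) = 0.146447968.
P = 120.7 / 0.146447968 ≈ 824.18.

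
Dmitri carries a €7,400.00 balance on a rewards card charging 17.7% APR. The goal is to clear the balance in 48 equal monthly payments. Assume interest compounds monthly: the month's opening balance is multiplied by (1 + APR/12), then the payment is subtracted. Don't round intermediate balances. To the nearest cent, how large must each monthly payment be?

Monthly rate r = 17.7%/12 = 1.475% = 0.01475.
Level-payment amortization: P = B₀·r / (1 − (1+r)^(−n)) = 7400.00·0.01475 / (1 − 1.01475^(−48)).
Denominator 1 − (1+r)^(−48) = 0.504817691.
P = 109.15 / 0.504817691 ≈ 216.22.

€216.22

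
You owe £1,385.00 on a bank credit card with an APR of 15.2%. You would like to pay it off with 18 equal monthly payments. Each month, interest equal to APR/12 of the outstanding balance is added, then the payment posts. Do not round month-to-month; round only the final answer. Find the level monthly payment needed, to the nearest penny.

Monthly rate r = 15.2%/12 = 1.26667% = 0.0126667.
Level-payment amortization: P = B₀·r / (1 − (1+r)^(−n)) = 1385.00·0.0126667 / (1 − 1.01267^(−18)).
Denominator 1 − (1+r)^(−18) = 0.202734937.
P = 17.5433 / 0.202734937 ≈ 86.53.

£86.53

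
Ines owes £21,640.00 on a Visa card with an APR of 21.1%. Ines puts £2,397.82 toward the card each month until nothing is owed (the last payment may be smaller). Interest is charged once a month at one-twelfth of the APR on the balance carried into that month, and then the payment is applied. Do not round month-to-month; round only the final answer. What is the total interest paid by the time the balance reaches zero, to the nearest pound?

£2,132

Monthly rate r = 21.1%/12 = 1.75833% = 0.0175833.
Payoff takes n = ⌈−ln(1 − rB₀/P)/ln(1+r)⌉ = ⌈9.913⌉ = 10 payments; the last is £2,191.26.
Total paid = 9·£2,397.82 + £2,191.26 = £23,771.64.
Total interest = total paid − principal = £23,771.64 − £21,640.00 = £2,131.64.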